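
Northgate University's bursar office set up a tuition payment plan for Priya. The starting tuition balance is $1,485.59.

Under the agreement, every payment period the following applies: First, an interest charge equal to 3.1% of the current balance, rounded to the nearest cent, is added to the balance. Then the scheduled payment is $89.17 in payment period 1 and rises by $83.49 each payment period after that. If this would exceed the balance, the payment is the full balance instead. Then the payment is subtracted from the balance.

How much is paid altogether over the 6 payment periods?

$1,688.03

Payment period 1: opening $1,485.59; interest $46.05 → $1,531.64; payment $89.17; balance $1,442.47
Payment period 2: opening $1,442.47; interest $44.72 → $1,487.19; payment $172.66; balance $1,314.53
Payment period 3: opening $1,314.53; interest $40.75 → $1,355.28; payment $256.15; balance $1,099.13
Payment period 4: opening $1,099.13; interest $34.07 → $1,133.20; payment $339.64; balance $793.56
Payment period 5: opening $793.56; interest $24.60 → $818.16; payment $423.13; balance $395.03
Payment period 6: opening $395.03; interest $12.25 → $407.28; payment $407.28; balance $0.00
Total paid: $1,688.03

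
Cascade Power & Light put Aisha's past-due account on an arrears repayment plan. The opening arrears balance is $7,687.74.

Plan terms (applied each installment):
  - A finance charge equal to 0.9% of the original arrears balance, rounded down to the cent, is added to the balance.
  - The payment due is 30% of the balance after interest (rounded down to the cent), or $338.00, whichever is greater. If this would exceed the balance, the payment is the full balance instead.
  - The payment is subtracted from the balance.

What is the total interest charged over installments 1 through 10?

Installment 1: $7,687.74 +$69.18 interest = $7,756.92; pay $2,327.07 → $5,429.85
Installment 2: $5,429.85 +$69.18 interest = $5,499.03; pay $1,649.70 → $3,849.33
Installment 3: $3,849.33 +$69.18 interest = $3,918.51; pay $1,175.55 → $2,742.96
Installment 4: $2,742.96 +$69.18 interest = $2,812.14; pay $843.64 → $1,968.50
Installment 5: $1,968.50 +$69.18 interest = $2,037.68; pay $611.30 → $1,426.38
Installment 6: $1,426.38 +$69.18 interest = $1,495.56; pay $448.66 → $1,046.90
Installment 7: $1,046.90 +$69.18 interest = $1,116.08; pay $338.00 → $778.08
Installment 8: $778.08 +$69.18 interest = $847.26; pay $338.00 → $509.26
Installment 9: $509.26 +$69.18 interest = $578.44; pay $338.00 → $240.44
Installment 10: $240.44 +$69.18 interest = $309.62; pay $309.62 → $0.00
Total interest: $69.18 + $69.18 + $69.18 + $69.18 + $69.18 + $69.18 + $69.18 + $69.18 + $69.18 + $69.18 = $691.80

$691.80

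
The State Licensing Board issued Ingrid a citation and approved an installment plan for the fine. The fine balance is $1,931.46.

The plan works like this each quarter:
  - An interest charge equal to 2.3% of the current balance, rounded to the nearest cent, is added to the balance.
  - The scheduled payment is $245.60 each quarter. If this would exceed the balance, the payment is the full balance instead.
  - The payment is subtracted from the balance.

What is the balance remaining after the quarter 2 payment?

# | Opening | Interest | Payment | End bal
1 | $1,931.46 | $44.42 | $245.60 | $1,730.28
2 | $1,730.28 | $39.80 | $245.60 | $1,524.48

$1,524.48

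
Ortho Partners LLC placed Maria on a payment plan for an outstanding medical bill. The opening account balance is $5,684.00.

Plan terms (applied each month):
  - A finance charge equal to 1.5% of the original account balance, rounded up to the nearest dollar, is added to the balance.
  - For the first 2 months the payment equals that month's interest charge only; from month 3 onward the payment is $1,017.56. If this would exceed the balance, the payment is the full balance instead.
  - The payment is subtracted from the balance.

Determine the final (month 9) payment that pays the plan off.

Month 1: $5,684.00 +$86.00 interest = $5,770.00; pay $86.00 → $5,684.00
Month 2: $5,684.00 +$86.00 interest = $5,770.00; pay $86.00 → $5,684.00
Month 3: $5,684.00 +$86.00 interest = $5,770.00; pay $1,017.56 → $4,752.44
Month 4: $4,752.44 +$86.00 interest = $4,838.44; pay $1,017.56 → $3,820.88
Month 5: $3,820.88 +$86.00 interest = $3,906.88; pay $1,017.56 → $2,889.32
Month 6: $2,889.32 +$86.00 interest = $2,975.32; pay $1,017.56 → $1,957.76
Month 7: $1,957.76 +$86.00 interest = $2,043.76; pay $1,017.56 → $1,026.20
Month 8: $1,026.20 +$86.00 interest = $1,112.20; pay $1,017.56 → $94.64
Month 9: $94.64 +$86.00 interest = $180.64; pay $180.64 → $0.00

$180.64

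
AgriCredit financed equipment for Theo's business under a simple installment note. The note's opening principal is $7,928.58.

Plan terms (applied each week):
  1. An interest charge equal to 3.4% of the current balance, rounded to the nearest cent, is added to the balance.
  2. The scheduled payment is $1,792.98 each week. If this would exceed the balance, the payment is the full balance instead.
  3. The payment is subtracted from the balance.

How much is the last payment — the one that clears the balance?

# | Opening | Interest | Payment | End bal
1 | $7,928.58 | $269.57 | $1,792.98 | $6,405.17
2 | $6,405.17 | $217.78 | $1,792.98 | $4,829.97
3 | $4,829.97 | $164.22 | $1,792.98 | $3,201.21
4 | $3,201.21 | $108.84 | $1,792.98 | $1,517.07
5 | $1,517.07 | $51.58 | $1,568.65 | $0.00

$1,568.65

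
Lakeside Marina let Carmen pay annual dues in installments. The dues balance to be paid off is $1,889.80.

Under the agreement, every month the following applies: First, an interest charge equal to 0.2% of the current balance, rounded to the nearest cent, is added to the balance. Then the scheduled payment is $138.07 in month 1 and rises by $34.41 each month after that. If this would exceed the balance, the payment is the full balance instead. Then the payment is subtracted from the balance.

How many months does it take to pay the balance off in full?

8

Month 1: opening $1,889.80; interest $3.78 → $1,893.58; payment $138.07; balance $1,755.51
Month 2: opening $1,755.51; interest $3.51 → $1,759.02; payment $172.48; balance $1,586.54
Month 3: opening $1,586.54; interest $3.17 → $1,589.71; payment $206.89; balance $1,382.82
Month 4: opening $1,382.82; interest $2.77 → $1,385.59; payment $241.30; balance $1,144.29
Month 5: opening $1,144.29; interest $2.29 → $1,146.58; payment $275.71; balance $870.87
Month 6: opening $870.87; interest $1.74 → $872.61; payment $310.12; balance $562.49
Month 7: opening $562.49; interest $1.12 → $563.61; payment $344.53; balance $219.08
Month 8: opening $219.08; interest $0.44 → $219.52; payment $219.52; balance $0.00
Balance reaches $0.00 in month 8.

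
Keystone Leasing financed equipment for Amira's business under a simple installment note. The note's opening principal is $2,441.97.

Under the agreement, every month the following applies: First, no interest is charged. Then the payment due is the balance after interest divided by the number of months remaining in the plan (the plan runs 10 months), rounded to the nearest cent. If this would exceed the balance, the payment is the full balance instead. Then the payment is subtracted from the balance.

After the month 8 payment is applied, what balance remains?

$488.39

# | Opening | Payment | End bal
1 | $2,441.97 | $244.20 | $2,197.77
2 | $2,197.77 | $244.20 | $1,953.57
3 | $1,953.57 | $244.20 | $1,709.37
4 | $1,709.37 | $244.20 | $1,465.17
5 | $1,465.17 | $244.20 | $1,220.97
6 | $1,220.97 | $244.19 | $976.78
7 | $976.78 | $244.20 | $732.58
8 | $732.58 | $244.19 | $488.39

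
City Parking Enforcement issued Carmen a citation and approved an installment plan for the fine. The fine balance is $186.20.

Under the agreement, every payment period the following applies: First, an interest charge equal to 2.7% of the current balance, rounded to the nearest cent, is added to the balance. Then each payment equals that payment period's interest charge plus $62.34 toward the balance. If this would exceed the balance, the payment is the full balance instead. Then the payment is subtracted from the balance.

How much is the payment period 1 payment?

Payment period 1: $186.20 +$5.03 interest = $191.23; pay $67.37 → $123.86

$67.37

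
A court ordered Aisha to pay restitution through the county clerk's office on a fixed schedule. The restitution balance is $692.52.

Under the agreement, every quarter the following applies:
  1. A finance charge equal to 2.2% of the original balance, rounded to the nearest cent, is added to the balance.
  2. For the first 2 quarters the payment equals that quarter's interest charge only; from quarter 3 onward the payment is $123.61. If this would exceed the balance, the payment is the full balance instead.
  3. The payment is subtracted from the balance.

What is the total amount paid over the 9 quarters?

$829.68

# | Opening | Interest | Payment | End bal
1 | $692.52 | $15.24 | $15.24 | $692.52
2 | $692.52 | $15.24 | $15.24 | $692.52
3 | $692.52 | $15.24 | $123.61 | $584.15
4 | $584.15 | $15.24 | $123.61 | $475.78
5 | $475.78 | $15.24 | $123.61 | $367.41
6 | $367.41 | $15.24 | $123.61 | $259.04
7 | $259.04 | $15.24 | $123.61 | $150.67
8 | $150.67 | $15.24 | $123.61 | $42.30
9 | $42.30 | $15.24 | $57.54 | $0.00
Total paid: $829.68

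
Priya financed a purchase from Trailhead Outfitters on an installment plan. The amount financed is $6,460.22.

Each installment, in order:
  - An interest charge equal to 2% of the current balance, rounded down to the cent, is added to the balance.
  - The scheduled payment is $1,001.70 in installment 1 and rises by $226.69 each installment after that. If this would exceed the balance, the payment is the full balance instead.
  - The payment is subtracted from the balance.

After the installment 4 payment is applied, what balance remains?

Installment 1: $6,460.22 +$129.20 interest = $6,589.42; pay $1,001.70 → $5,587.72
Installment 2: $5,587.72 +$111.75 interest = $5,699.47; pay $1,228.39 → $4,471.08
Installment 3: $4,471.08 +$89.42 interest = $4,560.50; pay $1,455.08 → $3,105.42
Installment 4: $3,105.42 +$62.10 interest = $3,167.52; pay $1,681.77 → $1,485.75

$1,485.75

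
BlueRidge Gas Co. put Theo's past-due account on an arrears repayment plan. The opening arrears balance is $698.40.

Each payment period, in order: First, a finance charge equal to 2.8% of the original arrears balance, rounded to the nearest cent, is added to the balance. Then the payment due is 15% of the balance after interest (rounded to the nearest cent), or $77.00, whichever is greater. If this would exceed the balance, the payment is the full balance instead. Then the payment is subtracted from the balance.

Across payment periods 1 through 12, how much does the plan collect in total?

$933.12

Payment period 1: $698.40 +$19.56 interest = $717.96; pay $107.69 → $610.27
Payment period 2: $610.27 +$19.56 interest = $629.83; pay $94.47 → $535.36
Payment period 3: $535.36 +$19.56 interest = $554.92; pay $83.24 → $471.68
Payment period 4: $471.68 +$19.56 interest = $491.24; pay $77.00 → $414.24
Payment period 5: $414.24 +$19.56 interest = $433.80; pay $77.00 → $356.80
Payment period 6: $356.80 +$19.56 interest = $376.36; pay $77.00 → $299.36
Payment period 7: $299.36 +$19.56 interest = $318.92; pay $77.00 → $241.92
Payment period 8: $241.92 +$19.56 interest = $261.48; pay $77.00 → $184.48
Payment period 9: $184.48 +$19.56 interest = $204.04; pay $77.00 → $127.04
Payment period 10: $127.04 +$19.56 interest = $146.60; pay $77.00 → $69.60
Payment period 11: $69.60 +$19.56 interest = $89.16; pay $77.00 → $12.16
Payment period 12: $12.16 +$19.56 interest = $31.72; pay $31.72 → $0.00
Total paid: $933.12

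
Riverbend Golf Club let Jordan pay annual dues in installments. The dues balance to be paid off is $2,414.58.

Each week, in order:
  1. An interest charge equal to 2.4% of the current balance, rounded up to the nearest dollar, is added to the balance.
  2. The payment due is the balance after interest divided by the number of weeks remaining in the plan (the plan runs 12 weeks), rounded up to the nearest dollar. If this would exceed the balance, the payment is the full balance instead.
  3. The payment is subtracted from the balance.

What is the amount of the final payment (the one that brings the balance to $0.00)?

$267.58

# | Opening | Interest | Payment | End bal
1 | $2,414.58 | $58.00 | $207.00 | $2,265.58
2 | $2,265.58 | $55.00 | $211.00 | $2,109.58
3 | $2,109.58 | $51.00 | $217.00 | $1,943.58
4 | $1,943.58 | $47.00 | $222.00 | $1,768.58
5 | $1,768.58 | $43.00 | $227.00 | $1,584.58
6 | $1,584.58 | $39.00 | $232.00 | $1,391.58
7 | $1,391.58 | $34.00 | $238.00 | $1,187.58
8 | $1,187.58 | $29.00 | $244.00 | $972.58
9 | $972.58 | $24.00 | $250.00 | $746.58
10 | $746.58 | $18.00 | $255.00 | $509.58
11 | $509.58 | $13.00 | $262.00 | $260.58
12 | $260.58 | $7.00 | $267.58 | $0.00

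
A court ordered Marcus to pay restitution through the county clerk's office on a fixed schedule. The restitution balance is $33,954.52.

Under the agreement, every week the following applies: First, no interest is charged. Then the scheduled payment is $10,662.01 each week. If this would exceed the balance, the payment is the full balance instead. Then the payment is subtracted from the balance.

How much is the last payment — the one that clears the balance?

$1,968.49

# | Opening | Payment | End bal
1 | $33,954.52 | $10,662.01 | $23,292.51
2 | $23,292.51 | $10,662.01 | $12,630.50
3 | $12,630.50 | $10,662.01 | $1,968.49
4 | $1,968.49 | $1,968.49 | $0.00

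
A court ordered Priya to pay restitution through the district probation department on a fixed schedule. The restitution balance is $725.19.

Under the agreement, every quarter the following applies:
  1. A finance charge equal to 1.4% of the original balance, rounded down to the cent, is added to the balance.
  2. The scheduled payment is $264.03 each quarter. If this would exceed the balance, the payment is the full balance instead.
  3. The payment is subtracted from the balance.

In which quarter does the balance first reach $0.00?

Quarter 1: $725.19 +$10.15 interest = $735.34; pay $264.03 → $471.31
Quarter 2: $471.31 +$10.15 interest = $481.46; pay $264.03 → $217.43
Quarter 3: $217.43 +$10.15 interest = $227.58; pay $227.58 → $0.00
Balance reaches $0.00 in quarter 3.

3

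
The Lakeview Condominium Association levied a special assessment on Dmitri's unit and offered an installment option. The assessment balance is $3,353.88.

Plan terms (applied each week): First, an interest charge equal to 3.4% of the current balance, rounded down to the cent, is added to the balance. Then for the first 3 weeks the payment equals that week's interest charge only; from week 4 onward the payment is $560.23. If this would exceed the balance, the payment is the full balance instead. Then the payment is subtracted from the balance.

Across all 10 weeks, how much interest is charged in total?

$803.03

Week 1: opening $3,353.88; interest $114.03 → $3,467.91; payment $114.03; balance $3,353.88
Week 2: opening $3,353.88; interest $114.03 → $3,467.91; payment $114.03; balance $3,353.88
Week 3: opening $3,353.88; interest $114.03 → $3,467.91; payment $114.03; balance $3,353.88
Week 4: opening $3,353.88; interest $114.03 → $3,467.91; payment $560.23; balance $2,907.68
Week 5: opening $2,907.68; interest $98.86 → $3,006.54; payment $560.23; balance $2,446.31
Week 6: opening $2,446.31; interest $83.17 → $2,529.48; payment $560.23; balance $1,969.25
Week 7: opening $1,969.25; interest $66.95 → $2,036.20; payment $560.23; balance $1,475.97
Week 8: opening $1,475.97; interest $50.18 → $1,526.15; payment $560.23; balance $965.92
Week 9: opening $965.92; interest $32.84 → $998.76; payment $560.23; balance $438.53
Week 10: opening $438.53; interest $14.91 → $453.44; payment $453.44; balance $0.00
Total interest: $114.03 + $114.03 + $114.03 + $114.03 + $98.86 + $83.17 + $66.95 + $50.18 + $32.84 + $14.91 = $803.03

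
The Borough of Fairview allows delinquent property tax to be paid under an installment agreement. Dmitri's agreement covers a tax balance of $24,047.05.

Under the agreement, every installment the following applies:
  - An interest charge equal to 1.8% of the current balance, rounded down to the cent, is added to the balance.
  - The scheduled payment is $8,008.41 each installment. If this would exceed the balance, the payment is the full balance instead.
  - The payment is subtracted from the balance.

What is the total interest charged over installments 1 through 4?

Installment 1: opening $24,047.05; interest $432.84 → $24,479.89; payment $8,008.41; balance $16,471.48
Installment 2: opening $16,471.48; interest $296.48 → $16,767.96; payment $8,008.41; balance $8,759.55
Installment 3: opening $8,759.55; interest $157.67 → $8,917.22; payment $8,008.41; balance $908.81
Installment 4: opening $908.81; interest $16.35 → $925.16; payment $925.16; balance $0.00
Total interest: $432.84 + $296.48 + $157.67 + $16.35 = $903.34

$903.34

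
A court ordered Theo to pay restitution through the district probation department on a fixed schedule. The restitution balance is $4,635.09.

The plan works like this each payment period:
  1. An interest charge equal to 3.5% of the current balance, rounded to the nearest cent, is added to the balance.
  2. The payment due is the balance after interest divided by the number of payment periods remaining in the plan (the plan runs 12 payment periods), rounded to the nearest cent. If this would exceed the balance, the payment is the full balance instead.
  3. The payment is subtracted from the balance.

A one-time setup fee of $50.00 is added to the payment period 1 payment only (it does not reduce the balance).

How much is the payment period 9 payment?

Payment period 1: opening $4,635.09; interest $162.23 → $4,797.32; payment $399.78 (+ $50.00 fee); balance $4,397.54
Payment period 2: opening $4,397.54; interest $153.91 → $4,551.45; payment $413.77; balance $4,137.68
Payment period 3: opening $4,137.68; interest $144.82 → $4,282.50; payment $428.25; balance $3,854.25
Payment period 4: opening $3,854.25; interest $134.90 → $3,989.15; payment $443.24; balance $3,545.91
Payment period 5: opening $3,545.91; interest $124.11 → $3,670.02; payment $458.75; balance $3,211.27
Payment period 6: opening $3,211.27; interest $112.39 → $3,323.66; payment $474.81; balance $2,848.85
Payment period 7: opening $2,848.85; interest $99.71 → $2,948.56; payment $491.43; balance $2,457.13
Payment period 8: opening $2,457.13; interest $86.00 → $2,543.13; payment $508.63; balance $2,034.50
Payment period 9: opening $2,034.50; interest $71.21 → $2,105.71; payment $526.43; balance $1,579.28

$526.43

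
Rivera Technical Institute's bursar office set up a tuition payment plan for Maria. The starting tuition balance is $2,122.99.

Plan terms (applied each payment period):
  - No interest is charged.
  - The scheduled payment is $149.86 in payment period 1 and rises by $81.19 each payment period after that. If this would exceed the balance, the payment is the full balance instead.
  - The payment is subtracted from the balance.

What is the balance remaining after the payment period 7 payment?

$0.00

Payment period 1: opening $2,122.99; payment $149.86; balance $1,973.13
Payment period 2: opening $1,973.13; payment $231.05; balance $1,742.08
Payment period 3: opening $1,742.08; payment $312.24; balance $1,429.84
Payment period 4: opening $1,429.84; payment $393.43; balance $1,036.41
Payment period 5: opening $1,036.41; payment $474.62; balance $561.79
Payment period 6: opening $561.79; payment $555.81; balance $5.98
Payment period 7: opening $5.98; payment $5.98; balance $0.00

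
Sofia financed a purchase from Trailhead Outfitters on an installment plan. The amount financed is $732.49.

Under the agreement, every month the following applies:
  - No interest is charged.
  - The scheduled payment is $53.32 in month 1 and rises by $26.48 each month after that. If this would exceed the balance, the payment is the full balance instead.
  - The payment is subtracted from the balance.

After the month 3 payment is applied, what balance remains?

Month 1: $732.49 − $53.32 → $679.17
Month 2: $679.17 − $79.80 → $599.37
Month 3: $599.37 − $106.28 → $493.09

$493.09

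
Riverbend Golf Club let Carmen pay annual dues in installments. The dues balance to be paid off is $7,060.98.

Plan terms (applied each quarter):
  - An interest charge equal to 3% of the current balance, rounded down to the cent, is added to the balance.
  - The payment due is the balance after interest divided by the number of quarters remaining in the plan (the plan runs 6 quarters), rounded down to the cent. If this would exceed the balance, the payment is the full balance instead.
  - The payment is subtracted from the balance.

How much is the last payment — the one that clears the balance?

$1,405.19

# | Opening | Interest | Payment | End bal
1 | $7,060.98 | $211.82 | $1,212.13 | $6,060.67
2 | $6,060.67 | $181.82 | $1,248.49 | $4,994.00
3 | $4,994.00 | $149.82 | $1,285.95 | $3,857.87
4 | $3,857.87 | $115.73 | $1,324.53 | $2,649.07
5 | $2,649.07 | $79.47 | $1,364.27 | $1,364.27
6 | $1,364.27 | $40.92 | $1,405.19 | $0.00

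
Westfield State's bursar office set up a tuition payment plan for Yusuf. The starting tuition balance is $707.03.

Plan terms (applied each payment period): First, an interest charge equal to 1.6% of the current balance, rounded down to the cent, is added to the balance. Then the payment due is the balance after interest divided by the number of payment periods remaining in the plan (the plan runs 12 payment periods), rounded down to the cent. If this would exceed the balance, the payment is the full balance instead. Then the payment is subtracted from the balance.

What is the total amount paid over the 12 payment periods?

# | Opening | Interest | Payment | End bal
1 | $707.03 | $11.31 | $59.86 | $658.48
2 | $658.48 | $10.53 | $60.81 | $608.20
3 | $608.20 | $9.73 | $61.79 | $556.14
4 | $556.14 | $8.89 | $62.78 | $502.25
5 | $502.25 | $8.03 | $63.78 | $446.50
6 | $446.50 | $7.14 | $64.80 | $388.84
7 | $388.84 | $6.22 | $65.84 | $329.22
8 | $329.22 | $5.26 | $66.89 | $267.59
9 | $267.59 | $4.28 | $67.96 | $203.91
10 | $203.91 | $3.26 | $69.05 | $138.12
11 | $138.12 | $2.20 | $70.16 | $70.16
12 | $70.16 | $1.12 | $71.28 | $0.00
Total paid: $785.00

$785.00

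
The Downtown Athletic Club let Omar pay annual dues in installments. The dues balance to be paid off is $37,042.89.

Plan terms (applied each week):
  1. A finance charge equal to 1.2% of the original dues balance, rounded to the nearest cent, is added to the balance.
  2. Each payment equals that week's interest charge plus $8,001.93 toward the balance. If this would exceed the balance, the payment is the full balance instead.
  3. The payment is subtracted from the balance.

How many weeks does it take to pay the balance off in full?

Week 1: opening $37,042.89; interest $444.51 → $37,487.40; payment $8,446.44; balance $29,040.96
Week 2: opening $29,040.96; interest $444.51 → $29,485.47; payment $8,446.44; balance $21,039.03
Week 3: opening $21,039.03; interest $444.51 → $21,483.54; payment $8,446.44; balance $13,037.10
Week 4: opening $13,037.10; interest $444.51 → $13,481.61; payment $8,446.44; balance $5,035.17
Week 5: opening $5,035.17; interest $444.51 → $5,479.68; payment $5,479.68; balance $0.00
Balance reaches $0.00 in week 5.

5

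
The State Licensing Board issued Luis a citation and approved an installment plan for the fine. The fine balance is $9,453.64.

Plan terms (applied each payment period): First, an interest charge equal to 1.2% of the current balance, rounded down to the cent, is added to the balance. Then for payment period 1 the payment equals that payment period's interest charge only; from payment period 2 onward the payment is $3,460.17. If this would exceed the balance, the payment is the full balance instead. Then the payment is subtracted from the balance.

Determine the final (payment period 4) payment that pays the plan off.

# | Opening | Interest | Payment | End bal
1 | $9,453.64 | $113.44 | $113.44 | $9,453.64
2 | $9,453.64 | $113.44 | $3,460.17 | $6,106.91
3 | $6,106.91 | $73.28 | $3,460.17 | $2,720.02
4 | $2,720.02 | $32.64 | $2,752.66 | $0.00

$2,752.66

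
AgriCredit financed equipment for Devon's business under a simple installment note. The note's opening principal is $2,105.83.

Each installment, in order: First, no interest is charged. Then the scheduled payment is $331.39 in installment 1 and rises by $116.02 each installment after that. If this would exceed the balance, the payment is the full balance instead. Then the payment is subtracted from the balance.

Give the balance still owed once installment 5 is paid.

Installment 1: opening $2,105.83; payment $331.39; balance $1,774.44
Installment 2: opening $1,774.44; payment $447.41; balance $1,327.03
Installment 3: opening $1,327.03; payment $563.43; balance $763.60
Installment 4: opening $763.60; payment $679.45; balance $84.15
Installment 5: opening $84.15; payment $84.15; balance $0.00

$0.00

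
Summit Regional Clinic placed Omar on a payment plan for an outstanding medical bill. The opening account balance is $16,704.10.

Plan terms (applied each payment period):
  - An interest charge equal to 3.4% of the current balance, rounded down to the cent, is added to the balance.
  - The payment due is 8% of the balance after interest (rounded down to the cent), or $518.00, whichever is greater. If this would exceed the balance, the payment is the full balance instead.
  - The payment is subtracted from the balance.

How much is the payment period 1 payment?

$1,381.76

Payment period 1: opening $16,704.10; interest $567.93 → $17,272.03; payment $1,381.76; balance $15,890.27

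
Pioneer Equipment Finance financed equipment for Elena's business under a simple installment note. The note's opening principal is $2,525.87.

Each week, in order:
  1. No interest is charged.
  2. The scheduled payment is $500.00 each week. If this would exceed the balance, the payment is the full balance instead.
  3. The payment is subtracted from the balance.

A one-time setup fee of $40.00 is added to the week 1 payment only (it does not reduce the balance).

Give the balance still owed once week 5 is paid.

Week 1: opening $2,525.87; payment $500.00 (+ $40.00 fee); balance $2,025.87
Week 2: opening $2,025.87; payment $500.00; balance $1,525.87
Week 3: opening $1,525.87; payment $500.00; balance $1,025.87
Week 4: opening $1,025.87; payment $500.00; balance $525.87
Week 5: opening $525.87; payment $500.00; balance $25.87

$25.87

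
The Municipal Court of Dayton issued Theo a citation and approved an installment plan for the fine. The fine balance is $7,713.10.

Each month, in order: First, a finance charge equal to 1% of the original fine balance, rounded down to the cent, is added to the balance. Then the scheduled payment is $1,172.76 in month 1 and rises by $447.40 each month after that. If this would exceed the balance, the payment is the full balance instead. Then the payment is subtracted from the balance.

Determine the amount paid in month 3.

Month 1: opening $7,713.10; interest $77.13 → $7,790.23; payment $1,172.76; balance $6,617.47
Month 2: opening $6,617.47; interest $77.13 → $6,694.60; payment $1,620.16; balance $5,074.44
Month 3: opening $5,074.44; interest $77.13 → $5,151.57; payment $2,067.56; balance $3,084.01

$2,067.56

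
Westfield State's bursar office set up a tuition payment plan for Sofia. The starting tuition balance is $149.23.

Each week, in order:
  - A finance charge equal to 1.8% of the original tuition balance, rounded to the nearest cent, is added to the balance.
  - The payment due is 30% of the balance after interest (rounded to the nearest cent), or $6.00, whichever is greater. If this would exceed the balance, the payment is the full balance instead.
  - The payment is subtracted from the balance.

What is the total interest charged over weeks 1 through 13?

Week 1: $149.23 +$2.69 interest = $151.92; pay $45.58 → $106.34
Week 2: $106.34 +$2.69 interest = $109.03; pay $32.71 → $76.32
Week 3: $76.32 +$2.69 interest = $79.01; pay $23.70 → $55.31
Week 4: $55.31 +$2.69 interest = $58.00; pay $17.40 → $40.60
Week 5: $40.60 +$2.69 interest = $43.29; pay $12.99 → $30.30
Week 6: $30.30 +$2.69 interest = $32.99; pay $9.90 → $23.09
Week 7: $23.09 +$2.69 interest = $25.78; pay $7.73 → $18.05
Week 8: $18.05 +$2.69 interest = $20.74; pay $6.22 → $14.52
Week 9: $14.52 +$2.69 interest = $17.21; pay $6.00 → $11.21
Week 10: $11.21 +$2.69 interest = $13.90; pay $6.00 → $7.90
Week 11: $7.90 +$2.69 interest = $10.59; pay $6.00 → $4.59
Week 12: $4.59 +$2.69 interest = $7.28; pay $6.00 → $1.28
Week 13: $1.28 +$2.69 interest = $3.97; pay $3.97 → $0.00
Total interest: $2.69 + $2.69 + $2.69 + $2.69 + $2.69 + $2.69 + $2.69 + $2.69 + $2.69 + $2.69 + $2.69 + $2.69 + $2.69 = $34.97

$34.97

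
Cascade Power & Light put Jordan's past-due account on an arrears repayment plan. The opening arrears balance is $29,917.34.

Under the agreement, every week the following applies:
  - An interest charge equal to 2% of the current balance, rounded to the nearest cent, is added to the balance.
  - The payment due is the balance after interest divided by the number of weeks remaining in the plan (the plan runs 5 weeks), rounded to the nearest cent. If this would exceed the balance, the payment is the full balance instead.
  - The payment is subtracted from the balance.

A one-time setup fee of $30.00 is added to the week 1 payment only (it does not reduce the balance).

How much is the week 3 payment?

# | Opening | Interest | Payment | Fee | End bal
1 | $29,917.34 | $598.35 | $6,103.14 | $30.00 | $24,412.55
2 | $24,412.55 | $488.25 | $6,225.20 | — | $18,675.60
3 | $18,675.60 | $373.51 | $6,349.70 | — | $12,699.41

$6,349.70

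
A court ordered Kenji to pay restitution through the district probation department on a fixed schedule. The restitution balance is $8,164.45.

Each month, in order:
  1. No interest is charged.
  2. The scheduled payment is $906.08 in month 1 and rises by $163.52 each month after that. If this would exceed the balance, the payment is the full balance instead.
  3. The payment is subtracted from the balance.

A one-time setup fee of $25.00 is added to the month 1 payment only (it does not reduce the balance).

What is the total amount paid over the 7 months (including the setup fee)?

$8,189.45

Month 1: opening $8,164.45; payment $906.08 (+ $25.00 fee); balance $7,258.37
Month 2: opening $7,258.37; payment $1,069.60; balance $6,188.77
Month 3: opening $6,188.77; payment $1,233.12; balance $4,955.65
Month 4: opening $4,955.65; payment $1,396.64; balance $3,559.01
Month 5: opening $3,559.01; payment $1,560.16; balance $1,998.85
Month 6: opening $1,998.85; payment $1,723.68; balance $275.17
Month 7: opening $275.17; payment $275.17; balance $0.00
Total paid: $8,189.45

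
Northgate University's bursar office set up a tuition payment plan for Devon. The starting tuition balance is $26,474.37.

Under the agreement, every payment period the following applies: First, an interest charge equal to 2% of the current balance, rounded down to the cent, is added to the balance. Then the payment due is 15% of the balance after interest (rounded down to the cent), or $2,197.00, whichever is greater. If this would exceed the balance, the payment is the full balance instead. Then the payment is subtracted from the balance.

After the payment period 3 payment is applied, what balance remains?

Payment period 1: $26,474.37 +$529.48 interest = $27,003.85; pay $4,050.57 → $22,953.28
Payment period 2: $22,953.28 +$459.06 interest = $23,412.34; pay $3,511.85 → $19,900.49
Payment period 3: $19,900.49 +$398.00 interest = $20,298.49; pay $3,044.77 → $17,253.72

$17,253.72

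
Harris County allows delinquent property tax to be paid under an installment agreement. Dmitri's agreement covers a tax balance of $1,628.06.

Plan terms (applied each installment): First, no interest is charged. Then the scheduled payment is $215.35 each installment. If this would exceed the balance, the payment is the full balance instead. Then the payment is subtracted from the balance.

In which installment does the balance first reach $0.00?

8

Installment 1: $1,628.06 − $215.35 → $1,412.71
Installment 2: $1,412.71 − $215.35 → $1,197.36
Installment 3: $1,197.36 − $215.35 → $982.01
Installment 4: $982.01 − $215.35 → $766.66
Installment 5: $766.66 − $215.35 → $551.31
Installment 6: $551.31 − $215.35 → $335.96
Installment 7: $335.96 − $215.35 → $120.61
Installment 8: $120.61 − $120.61 → $0.00
Balance reaches $0.00 in installment 8.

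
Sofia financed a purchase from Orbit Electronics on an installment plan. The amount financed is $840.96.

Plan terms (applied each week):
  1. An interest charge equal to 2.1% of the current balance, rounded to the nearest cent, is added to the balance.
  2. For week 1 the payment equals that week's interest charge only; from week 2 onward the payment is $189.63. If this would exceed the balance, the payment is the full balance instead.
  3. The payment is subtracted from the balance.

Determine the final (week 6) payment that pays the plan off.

# | Opening | Interest | Payment | End bal
1 | $840.96 | $17.66 | $17.66 | $840.96
2 | $840.96 | $17.66 | $189.63 | $668.99
3 | $668.99 | $14.05 | $189.63 | $493.41
4 | $493.41 | $10.36 | $189.63 | $314.14
5 | $314.14 | $6.60 | $189.63 | $131.11
6 | $131.11 | $2.75 | $133.86 | $0.00

$133.86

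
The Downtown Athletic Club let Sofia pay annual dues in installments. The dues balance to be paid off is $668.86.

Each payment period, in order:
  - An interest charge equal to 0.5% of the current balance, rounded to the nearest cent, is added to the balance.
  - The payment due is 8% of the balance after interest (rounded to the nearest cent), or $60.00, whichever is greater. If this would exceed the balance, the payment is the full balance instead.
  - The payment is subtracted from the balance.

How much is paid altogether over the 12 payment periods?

Payment period 1: opening $668.86; interest $3.34 → $672.20; payment $60.00; balance $612.20
Payment period 2: opening $612.20; interest $3.06 → $615.26; payment $60.00; balance $555.26
Payment period 3: opening $555.26; interest $2.78 → $558.04; payment $60.00; balance $498.04
Payment period 4: opening $498.04; interest $2.49 → $500.53; payment $60.00; balance $440.53
Payment period 5: opening $440.53; interest $2.20 → $442.73; payment $60.00; balance $382.73
Payment period 6: opening $382.73; interest $1.91 → $384.64; payment $60.00; balance $324.64
Payment period 7: opening $324.64; interest $1.62 → $326.26; payment $60.00; balance $266.26
Payment period 8: opening $266.26; interest $1.33 → $267.59; payment $60.00; balance $207.59
Payment period 9: opening $207.59; interest $1.04 → $208.63; payment $60.00; balance $148.63
Payment period 10: opening $148.63; interest $0.74 → $149.37; payment $60.00; balance $89.37
Payment period 11: opening $89.37; interest $0.45 → $89.82; payment $60.00; balance $29.82
Payment period 12: opening $29.82; interest $0.15 → $29.97; payment $29.97; balance $0.00
Total paid: $689.97

$689.97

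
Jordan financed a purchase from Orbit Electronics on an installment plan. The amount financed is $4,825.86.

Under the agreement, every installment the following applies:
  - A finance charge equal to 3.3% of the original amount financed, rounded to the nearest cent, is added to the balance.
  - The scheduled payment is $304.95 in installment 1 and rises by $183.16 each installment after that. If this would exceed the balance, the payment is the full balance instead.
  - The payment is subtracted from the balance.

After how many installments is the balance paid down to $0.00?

Installment 1: opening $4,825.86; interest $159.25 → $4,985.11; payment $304.95; balance $4,680.16
Installment 2: opening $4,680.16; interest $159.25 → $4,839.41; payment $488.11; balance $4,351.30
Installment 3: opening $4,351.30; interest $159.25 → $4,510.55; payment $671.27; balance $3,839.28
Installment 4: opening $3,839.28; interest $159.25 → $3,998.53; payment $854.43; balance $3,144.10
Installment 5: opening $3,144.10; interest $159.25 → $3,303.35; payment $1,037.59; balance $2,265.76
Installment 6: opening $2,265.76; interest $159.25 → $2,425.01; payment $1,220.75; balance $1,204.26
Installment 7: opening $1,204.26; interest $159.25 → $1,363.51; payment $1,363.51; balance $0.00
Balance reaches $0.00 in installment 7.

7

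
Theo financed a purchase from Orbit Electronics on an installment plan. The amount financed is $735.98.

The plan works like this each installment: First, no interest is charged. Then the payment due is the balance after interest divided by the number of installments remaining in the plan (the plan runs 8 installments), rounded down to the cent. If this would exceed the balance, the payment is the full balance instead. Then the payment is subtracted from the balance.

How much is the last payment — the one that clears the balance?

$92.00

Installment 1: opening $735.98; payment $91.99; balance $643.99
Installment 2: opening $643.99; payment $91.99; balance $552.00
Installment 3: opening $552.00; payment $92.00; balance $460.00
Installment 4: opening $460.00; payment $92.00; balance $368.00
Installment 5: opening $368.00; payment $92.00; balance $276.00
Installment 6: opening $276.00; payment $92.00; balance $184.00
Installment 7: opening $184.00; payment $92.00; balance $92.00
Installment 8: opening $92.00; payment $92.00; balance $0.00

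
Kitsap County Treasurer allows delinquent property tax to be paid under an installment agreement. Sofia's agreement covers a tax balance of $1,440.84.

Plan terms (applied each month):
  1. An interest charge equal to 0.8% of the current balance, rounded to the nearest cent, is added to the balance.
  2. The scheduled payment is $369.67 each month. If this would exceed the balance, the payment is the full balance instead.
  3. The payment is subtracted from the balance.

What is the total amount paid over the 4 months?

Month 1: opening $1,440.84; interest $11.53 → $1,452.37; payment $369.67; balance $1,082.70
Month 2: opening $1,082.70; interest $8.66 → $1,091.36; payment $369.67; balance $721.69
Month 3: opening $721.69; interest $5.77 → $727.46; payment $369.67; balance $357.79
Month 4: opening $357.79; interest $2.86 → $360.65; payment $360.65; balance $0.00
Total paid: $1,469.66

$1,469.66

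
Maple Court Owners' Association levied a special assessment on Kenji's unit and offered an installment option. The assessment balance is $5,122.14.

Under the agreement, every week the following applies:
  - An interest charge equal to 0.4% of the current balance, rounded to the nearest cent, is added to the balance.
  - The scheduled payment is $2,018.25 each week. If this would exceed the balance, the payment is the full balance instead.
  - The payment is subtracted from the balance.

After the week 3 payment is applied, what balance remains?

# | Opening | Interest | Payment | End bal
1 | $5,122.14 | $20.49 | $2,018.25 | $3,124.38
2 | $3,124.38 | $12.50 | $2,018.25 | $1,118.63
3 | $1,118.63 | $4.47 | $1,123.10 | $0.00

$0.00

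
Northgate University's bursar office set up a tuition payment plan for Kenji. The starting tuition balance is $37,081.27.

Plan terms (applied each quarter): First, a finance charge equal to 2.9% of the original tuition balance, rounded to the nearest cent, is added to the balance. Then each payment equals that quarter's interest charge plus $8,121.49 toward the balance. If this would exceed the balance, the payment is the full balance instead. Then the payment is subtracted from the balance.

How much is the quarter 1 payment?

$9,196.85

Quarter 1: opening $37,081.27; interest $1,075.36 → $38,156.63; payment $9,196.85; balance $28,959.78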